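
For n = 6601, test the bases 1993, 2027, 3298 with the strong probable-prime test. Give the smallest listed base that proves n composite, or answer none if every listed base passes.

none

n − 1 = 6600 = 2^3 · 825, so s = 3 and d = 825.
Base 1993: x_0 = 1993^825 mod 6601 = 6600. x_0 = 6600 ≡ −1, so 1993 is not a witness.
Base 2027: x_0 = 2027^825 mod 6601 = 1. x_0 = 1, so 2027 is not a witness.
Base 3298: x_0 = 3298^825 mod 6601 = 1. x_0 = 1, so 3298 is not a witness.
No listed base is a witness for 6601.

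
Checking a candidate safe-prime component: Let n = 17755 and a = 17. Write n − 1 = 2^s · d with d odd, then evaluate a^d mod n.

16282

n − 1 = 17754 = 2^1 · 8877, so s = 1 and d = 8877.
17^8877 mod 17755 = 16282.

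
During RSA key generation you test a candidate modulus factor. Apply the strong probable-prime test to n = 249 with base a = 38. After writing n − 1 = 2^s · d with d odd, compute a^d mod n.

29

n − 1 = 248 = 2^3 · 31, so s = 3 and d = 31.
Repeated squaring mod 249: 38^1 ≡ 38, 38^2 ≡ 199, 38^4 ≡ 10, 38^8 ≡ 100, 38^16 ≡ 40.
31 = 16 + 8 + 4 + 2 + 1, so 38^31 ≡ 40·100·10·199·38 ≡ 29 (mod 249).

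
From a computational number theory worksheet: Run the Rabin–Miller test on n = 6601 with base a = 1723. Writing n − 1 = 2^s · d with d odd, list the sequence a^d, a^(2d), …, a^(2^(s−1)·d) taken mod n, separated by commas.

1149, 1, 1

n − 1 = 6600 = 2^3 · 825, so s = 3 and d = 825.
x_0 = 1723^825 mod 6601 = 1149.
x_1 = 1149^2 mod 6601 = 1.
x_2 = 1^2 mod 6601 = 1.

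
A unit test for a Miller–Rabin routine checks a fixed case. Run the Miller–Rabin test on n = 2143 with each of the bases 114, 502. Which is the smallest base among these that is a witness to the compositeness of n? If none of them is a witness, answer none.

n − 1 = 2142 = 2^1 · 1071, so s = 1 and d = 1071.
Base 114: x_0 = 114^1071 mod 2143 = 2142. x_0 = 2142 ≡ −1, so 114 is not a witness.
Base 502: x_0 = 502^1071 mod 2143 = 2142. x_0 = 2142 ≡ −1, so 502 is not a witness.
No listed base is a witness for 2143.

none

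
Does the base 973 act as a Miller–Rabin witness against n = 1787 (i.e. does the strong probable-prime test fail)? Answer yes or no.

no

n − 1 = 1786 = 2^1 · 893, so s = 1 and d = 893.
x_0 = 973^893 mod 1787 = 1786.
x_0 = 1786 ≡ −1, so 973 is not a witness.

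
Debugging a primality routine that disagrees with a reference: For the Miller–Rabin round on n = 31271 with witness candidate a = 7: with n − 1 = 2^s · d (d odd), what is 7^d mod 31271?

n − 1 = 31270 = 2^1 · 15635, so s = 1 and d = 15635.
7^15635 mod 31271 = 31270.

31270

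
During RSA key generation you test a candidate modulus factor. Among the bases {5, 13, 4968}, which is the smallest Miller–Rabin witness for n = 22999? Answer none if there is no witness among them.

5

n − 1 = 22998 = 2^1 · 11499, so s = 1 and d = 11499.
Base 5: x_0 = 5^11499 mod 22999 = 21003. x_0 ∉ {1, 22998} and s = 1, so 5 is a Miller–Rabin witness and 22999 is composite.
Base 13: x_0 = 13^11499 mod 22999 = 20742. x_0 ∉ {1, 22998} and s = 1, so 13 is a Miller–Rabin witness and 22999 is composite.
Base 4968: x_0 = 4968^11499 mod 22999 = 5124. x_0 ∉ {1, 22998} and s = 1, so 4968 is a Miller–Rabin witness and 22999 is composite.
The smallest witness among the given bases is 5.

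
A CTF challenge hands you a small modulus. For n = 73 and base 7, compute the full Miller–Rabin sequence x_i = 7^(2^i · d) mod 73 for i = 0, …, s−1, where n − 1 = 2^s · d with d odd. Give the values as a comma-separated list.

n − 1 = 72 = 2^3 · 9, so s = 3 and d = 9.
x_0 = 7^9 mod 73 = 10.
x_1 = 10^2 mod 73 = 27.
x_2 = 27^2 mod 73 = 72.

10, 27, 72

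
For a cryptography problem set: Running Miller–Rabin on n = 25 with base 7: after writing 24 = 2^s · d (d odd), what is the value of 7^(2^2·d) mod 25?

n − 1 = 24 = 2^3 · 3, so s = 3 and d = 3.
x_0 = 7^3 mod 25 = 18.
x_1 = 18^2 mod 25 = 24.
x_2 = 24^2 mod 25 = 1.

1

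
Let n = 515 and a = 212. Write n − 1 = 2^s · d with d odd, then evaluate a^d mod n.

67

n − 1 = 514 = 2^1 · 257, so s = 1 and d = 257.
212^257 mod 515 = 67.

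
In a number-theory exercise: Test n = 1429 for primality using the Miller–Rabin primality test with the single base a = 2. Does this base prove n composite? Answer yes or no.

n − 1 = 1428 = 2^2 · 357, so s = 2 and d = 357.
Repeated squaring mod 1429: 2^1 ≡ 2, 2^2 ≡ 4, 2^4 ≡ 16, 2^8 ≡ 256, 2^16 ≡ 1231, 2^32 ≡ 621, 2^64 ≡ 1240, 2^128 ≡ 1425, 2^256 ≡ 16.
357 = 256 + 64 + 32 + 4 + 1, so 2^357 ≡ 16·1240·621·16·2 ≡ 809 (mod 1429).
x_0 = 2^357 mod 1429 = 809.
x_0 is neither 1 nor 1428, so continue squaring.
x_1 = 809^2 mod 1429 = 1428.
x_1 ≡ −1, so 2 is not a witness.

no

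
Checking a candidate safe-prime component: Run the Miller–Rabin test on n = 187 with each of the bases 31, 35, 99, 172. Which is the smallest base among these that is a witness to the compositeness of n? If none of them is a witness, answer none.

n − 1 = 186 = 2^1 · 93, so s = 1 and d = 93.
Base 31: x_0 = 31^93 mod 187 = 124. x_0 ∉ {1, 186} and s = 1, so 31 is a Miller–Rabin witness and 187 is composite.
Base 35: x_0 = 35^93 mod 187 = 52. x_0 ∉ {1, 186} and s = 1, so 35 is a Miller–Rabin witness and 187 is composite.
Base 99: x_0 = 99^93 mod 187 = 22. x_0 ∉ {1, 186} and s = 1, so 99 is a Miller–Rabin witness and 187 is composite.
Base 172: x_0 = 172^93 mod 187 = 134. x_0 ∉ {1, 186} and s = 1, so 172 is a Miller–Rabin witness and 187 is composite.
The smallest witness among the given bases is 31.

31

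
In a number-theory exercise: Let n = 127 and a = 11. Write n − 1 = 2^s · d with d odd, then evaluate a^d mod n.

1

n − 1 = 126 = 2^1 · 63, so s = 1 and d = 63.
11^63 mod 127 = 1.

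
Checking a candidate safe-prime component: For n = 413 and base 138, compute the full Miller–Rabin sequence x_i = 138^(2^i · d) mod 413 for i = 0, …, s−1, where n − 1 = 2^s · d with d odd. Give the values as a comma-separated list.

320, 389

n − 1 = 412 = 2^2 · 103, so s = 2 and d = 103.
x_0 = 138^103 mod 413 = 320.
x_1 = 320^2 mod 413 = 389.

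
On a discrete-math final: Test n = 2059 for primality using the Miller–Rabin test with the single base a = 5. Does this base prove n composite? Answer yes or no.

yes

n − 1 = 2058 = 2^1 · 1029, so s = 1 and d = 1029.
x_0 = 5^1029 mod 2059 = 57.
x_0 ∉ {1, 2058} and s = 1, so 5 is a Miller–Rabin witness and 2059 is composite.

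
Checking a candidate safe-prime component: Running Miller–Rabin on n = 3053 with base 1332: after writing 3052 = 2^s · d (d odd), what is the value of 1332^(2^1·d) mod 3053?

1119

n − 1 = 3052 = 2^2 · 763, so s = 2 and d = 763.
x_0 = 1332^763 mod 3053 = 128.
x_1 = 128^2 mod 3053 = 1119.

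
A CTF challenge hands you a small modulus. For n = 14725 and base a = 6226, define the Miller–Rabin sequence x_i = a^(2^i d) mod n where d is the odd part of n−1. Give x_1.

n − 1 = 14724 = 2^2 · 3681, so s = 2 and d = 3681.
x_0 = 6226^3681 mod 14725 = 10601.
x_1 = 10601^2 mod 14725 = 1.

1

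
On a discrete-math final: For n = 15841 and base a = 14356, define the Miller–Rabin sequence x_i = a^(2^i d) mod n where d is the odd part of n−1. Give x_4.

1

n − 1 = 15840 = 2^5 · 495, so s = 5 and d = 495.
Repeated squaring mod 15841: 14356^1 ≡ 14356, 14356^2 ≡ 3326, 14356^4 ≡ 5258, 14356^8 ≡ 4019, 14356^16 ≡ 10382, 14356^32 ≡ 3760, 14356^64 ≡ 7428, 14356^128 ≡ 981, 14356^256 ≡ 11901.
495 = 256 + 128 + 64 + 32 + 8 + 4 + 2 + 1, so 14356^495 ≡ 11901·981·7428·3760·4019·5258·3326·14356 ≡ 12802 (mod 15841).
x_0 = 12802.
x_1 = 12802^2 mod 15841 = 218.
x_2 = 218^2 mod 15841 = 1.
x_3 = 1^2 mod 15841 = 1.
x_4 = 1^2 mod 15841 = 1.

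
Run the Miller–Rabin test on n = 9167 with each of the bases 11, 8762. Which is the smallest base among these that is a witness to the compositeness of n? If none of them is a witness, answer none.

11

n − 1 = 9166 = 2^1 · 4583, so s = 1 and d = 4583.
Base 11: x_0 = 11^4583 mod 9167 = 6495. x_0 ∉ {1, 9166} and s = 1, so 11 is a Miller–Rabin witness and 9167 is composite.
Base 8762: x_0 = 8762^4583 mod 9167 = 6711. x_0 ∉ {1, 9166} and s = 1, so 8762 is a Miller–Rabin witness and 9167 is composite.
The smallest witness among the given bases is 11.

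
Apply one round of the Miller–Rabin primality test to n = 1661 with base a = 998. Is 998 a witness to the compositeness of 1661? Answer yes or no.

no

n − 1 = 1660 = 2^2 · 415, so s = 2 and d = 415.
Repeated squaring mod 1661: 998^1 ≡ 998, 998^2 ≡ 1065, 998^4 ≡ 1423, 998^8 ≡ 170, 998^16 ≡ 663, 998^32 ≡ 1065, 998^64 ≡ 1423, 998^128 ≡ 170, 998^256 ≡ 663.
415 = 256 + 128 + 16 + 8 + 4 + 2 + 1, so 998^415 ≡ 663·170·663·170·1423·1065·998 ≡ 1660 (mod 1661).
x_0 = 998^415 mod 1661 = 1660.
x_0 = 1660 ≡ −1, so 998 is not a witness.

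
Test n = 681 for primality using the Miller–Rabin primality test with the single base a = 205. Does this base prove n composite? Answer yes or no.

yes

n − 1 = 680 = 2^3 · 85, so s = 3 and d = 85.
x_0 = 205^85 mod 681 = 463.
x_0 is neither 1 nor 680, so continue squaring.
x_1 = 463^2 mod 681 = 535.
x_2 = 535^2 mod 681 = 205.
Reached i = s−1 = 2 without hitting −1: 205 is a Miller–Rabin witness and 681 is composite.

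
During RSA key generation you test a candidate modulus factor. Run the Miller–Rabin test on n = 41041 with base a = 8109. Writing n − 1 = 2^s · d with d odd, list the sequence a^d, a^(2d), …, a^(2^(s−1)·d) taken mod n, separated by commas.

14013, 24025, 1, 1

n − 1 = 41040 = 2^4 · 2565, so s = 4 and d = 2565.
x_0 = 8109^2565 mod 41041 = 14013.
x_1 = 14013^2 mod 41041 = 24025.
x_2 = 24025^2 mod 41041 = 1.
x_3 = 1^2 mod 41041 = 1.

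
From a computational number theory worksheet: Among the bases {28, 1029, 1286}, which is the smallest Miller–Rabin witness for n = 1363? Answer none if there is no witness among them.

n − 1 = 1362 = 2^1 · 681, so s = 1 and d = 681.
Base 28: x_0 = 28^681 mod 1363 = 289. x_0 ∉ {1, 1362} and s = 1, so 28 is a Miller–Rabin witness and 1363 is composite.
Base 1029: x_0 = 1029^681 mod 1363 = 873. x_0 ∉ {1, 1362} and s = 1, so 1029 is a Miller–Rabin witness and 1363 is composite.
Base 1286: x_0 = 1286^681 mod 1363 = 714. x_0 ∉ {1, 1362} and s = 1, so 1286 is a Miller–Rabin witness and 1363 is composite.
The smallest witness among the given bases is 28.

28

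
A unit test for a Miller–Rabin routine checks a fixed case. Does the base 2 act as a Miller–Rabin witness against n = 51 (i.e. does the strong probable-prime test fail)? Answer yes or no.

yes

n − 1 = 50 = 2^1 · 25, so s = 1 and d = 25.
Repeated squaring mod 51: 2^1 ≡ 2, 2^2 ≡ 4, 2^4 ≡ 16, 2^8 ≡ 1, 2^16 ≡ 1.
25 = 16 + 8 + 1, so 2^25 ≡ 1·1·2 ≡ 2 (mod 51).
x_0 = 2^25 mod 51 = 2.
x_0 ∉ {1, 50} and s = 1, so 2 is a Miller–Rabin witness and 51 is composite.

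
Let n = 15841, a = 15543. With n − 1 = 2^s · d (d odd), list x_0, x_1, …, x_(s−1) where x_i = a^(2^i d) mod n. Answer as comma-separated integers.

n − 1 = 15840 = 2^5 · 495, so s = 5 and d = 495.
x_0 = 15543^495 mod 15841 = 2820.
x_1 = 2820^2 mod 15841 = 218.
x_2 = 218^2 mod 15841 = 1.
x_3 = 1^2 mod 15841 = 1.
x_4 = 1^2 mod 15841 = 1.

2820, 218, 1, 1, 1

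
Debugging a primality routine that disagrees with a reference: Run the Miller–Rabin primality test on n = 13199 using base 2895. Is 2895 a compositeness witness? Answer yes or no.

yes

n − 1 = 13198 = 2^1 · 6599, so s = 1 and d = 6599.
Repeated squaring mod 13199: 2895^1 ≡ 2895, 2895^2 ≡ 12859, 2895^4 ≡ 10008, 2895^8 ≡ 6052, 2895^16 ≡ 12678, 2895^32 ≡ 7461, 2895^64 ≡ 6338, 2895^128 ≡ 5687, 2895^256 ≡ 4419, 2895^512 ≡ 6240, 2895^1024 ≡ 550, 2895^2048 ≡ 12122, 2895^4096 ≡ 11616.
6599 = 4096 + 2048 + 256 + 128 + 64 + 4 + 2 + 1, so 2895^6599 ≡ 11616·12122·4419·5687·6338·10008·12859·2895 ≡ 8198 (mod 13199).
x_0 = 2895^6599 mod 13199 = 8198.
x_0 ∉ {1, 13198} and s = 1, so 2895 is a Miller–Rabin witness and 13199 is composite.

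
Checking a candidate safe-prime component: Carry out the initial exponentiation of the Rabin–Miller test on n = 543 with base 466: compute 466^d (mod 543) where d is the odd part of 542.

n − 1 = 542 = 2^1 · 271, so s = 1 and d = 271.
Repeated squaring mod 543: 466^1 ≡ 466, 466^2 ≡ 499, 466^4 ≡ 307, 466^8 ≡ 310, 466^16 ≡ 532, 466^32 ≡ 121, 466^64 ≡ 523, 466^128 ≡ 400, 466^256 ≡ 358.
271 = 256 + 8 + 4 + 2 + 1, so 466^271 ≡ 358·310·307·499·466 ≡ 439 (mod 543).

439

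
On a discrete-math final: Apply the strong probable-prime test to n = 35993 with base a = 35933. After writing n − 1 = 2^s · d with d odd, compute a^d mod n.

14628

n − 1 = 35992 = 2^3 · 4499, so s = 3 and d = 4499.
Repeated squaring mod 35993: 35933^1 ≡ 35933, 35933^2 ≡ 3600, 35933^4 ≡ 2520, 35933^8 ≡ 15632, 35933^16 ≡ 2947, 35933^32 ≡ 10496, 35933^64 ≡ 27436, 35933^128 ≡ 12487, 35933^256 ≡ 3493, 35933^512 ≡ 35415, 35933^1024 ≡ 10147, 35933^2048 ≡ 21629, 35933^4096 ≡ 12620.
4499 = 4096 + 256 + 128 + 16 + 2 + 1, so 35933^4499 ≡ 12620·3493·12487·2947·3600·35933 ≡ 14628 (mod 35993).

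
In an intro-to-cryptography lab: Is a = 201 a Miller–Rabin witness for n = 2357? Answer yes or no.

n − 1 = 2356 = 2^2 · 589, so s = 2 and d = 589.
x_0 = 201^589 mod 2357 = 1.
x_0 = 1, so 201 is not a witness.

no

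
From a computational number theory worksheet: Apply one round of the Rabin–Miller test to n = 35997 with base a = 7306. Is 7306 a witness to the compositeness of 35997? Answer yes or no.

n − 1 = 35996 = 2^2 · 8999, so s = 2 and d = 8999.
By repeated squaring, 7306^8999 ≡ 34138 (mod 35997).
x_0 = 7306^8999 mod 35997 = 34138.
x_0 is neither 1 nor 35996, so continue squaring.
x_1 = 34138^2 mod 35997 = 169.
Reached i = s−1 = 1 without hitting −1: 7306 is a Miller–Rabin witness and 35997 is composite.

yes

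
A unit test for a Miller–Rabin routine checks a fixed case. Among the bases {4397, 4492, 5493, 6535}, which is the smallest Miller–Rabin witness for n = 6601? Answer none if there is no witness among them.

n − 1 = 6600 = 2^3 · 825, so s = 3 and d = 825.
Base 4397: x_0 = 4397^825 mod 6601 = 1. x_0 = 1, so 4397 is not a witness.
Base 4492: x_0 = 4492^825 mod 6601 = 6600. x_0 = 6600 ≡ −1, so 4492 is not a witness.
Base 5493: x_0 = 5493^825 mod 6601 = 6600. x_0 = 6600 ≡ −1, so 5493 is not a witness.
Base 6535: x_0 = 6535^825 mod 6601 = 1. x_0 = 1, so 6535 is not a witness.
No listed base is a witness for 6601.

none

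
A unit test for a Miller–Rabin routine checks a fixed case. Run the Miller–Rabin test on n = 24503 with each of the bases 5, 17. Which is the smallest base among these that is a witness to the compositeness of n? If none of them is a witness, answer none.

5

n − 1 = 24502 = 2^1 · 12251, so s = 1 and d = 12251.
Base 5: x_0 = 5^12251 mod 24503 = 9341. x_0 ∉ {1, 24502} and s = 1, so 5 is a Miller–Rabin witness and 24503 is composite.
Base 17: x_0 = 17^12251 mod 24503 = 24206. x_0 ∉ {1, 24502} and s = 1, so 17 is a Miller–Rabin witness and 24503 is composite.
The smallest witness among the given bases is 5.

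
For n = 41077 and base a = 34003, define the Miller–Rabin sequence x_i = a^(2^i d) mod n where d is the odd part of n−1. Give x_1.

41076

n − 1 = 41076 = 2^2 · 10269, so s = 2 and d = 10269.
x_0 = 34003^10269 mod 41077 = 17371.
x_1 = 17371^2 mod 41077 = 41076.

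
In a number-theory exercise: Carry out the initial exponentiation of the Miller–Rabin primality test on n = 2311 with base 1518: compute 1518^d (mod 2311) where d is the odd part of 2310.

n − 1 = 2310 = 2^1 · 1155, so s = 1 and d = 1155.
By repeated squaring, 1518^1155 ≡ 1 (mod 2311).

1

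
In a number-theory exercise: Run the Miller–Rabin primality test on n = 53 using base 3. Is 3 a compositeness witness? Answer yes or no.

n − 1 = 52 = 2^2 · 13, so s = 2 and d = 13.
x_0 = 3^13 mod 53 = 30.
x_0 is neither 1 nor 52, so continue squaring.
x_1 = 30^2 mod 53 = 52.
x_1 ≡ −1, so 3 is not a witness.

no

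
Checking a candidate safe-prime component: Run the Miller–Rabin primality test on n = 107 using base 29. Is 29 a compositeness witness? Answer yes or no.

no

n − 1 = 106 = 2^1 · 53, so s = 1 and d = 53.
Repeated squaring mod 107: 29^1 ≡ 29, 29^2 ≡ 92, 29^4 ≡ 11, 29^8 ≡ 14, 29^16 ≡ 89, 29^32 ≡ 3.
53 = 32 + 16 + 4 + 1, so 29^53 ≡ 3·89·11·29 ≡ 1 (mod 107).
x_0 = 29^53 mod 107 = 1.
x_0 = 1, so 29 is not a witness.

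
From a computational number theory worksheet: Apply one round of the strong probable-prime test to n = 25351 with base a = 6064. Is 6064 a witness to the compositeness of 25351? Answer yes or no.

no

n − 1 = 25350 = 2^1 · 12675, so s = 1 and d = 12675.
x_0 = 6064^12675 mod 25351 = 25350.
x_0 = 25350 ≡ −1, so 6064 is not a witness.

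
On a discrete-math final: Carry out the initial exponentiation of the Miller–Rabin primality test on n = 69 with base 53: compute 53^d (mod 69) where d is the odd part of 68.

65

n − 1 = 68 = 2^2 · 17, so s = 2 and d = 17.
By repeated squaring, 53^17 ≡ 65 (mod 69).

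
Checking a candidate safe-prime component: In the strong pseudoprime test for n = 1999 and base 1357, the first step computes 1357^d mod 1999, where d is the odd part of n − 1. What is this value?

n − 1 = 1998 = 2^1 · 999, so s = 1 and d = 999.
Repeated squaring mod 1999: 1357^1 ≡ 1357, 1357^2 ≡ 370, 1357^4 ≡ 968, 1357^8 ≡ 1492, 1357^16 ≡ 1177, 1357^32 ≡ 22, 1357^64 ≡ 484, 1357^128 ≡ 373, 1357^256 ≡ 1198, 1357^512 ≡ 1921.
999 = 512 + 256 + 128 + 64 + 32 + 4 + 2 + 1, so 1357^999 ≡ 1921·1198·373·484·22·968·370·1357 ≡ 1 (mod 1999).

1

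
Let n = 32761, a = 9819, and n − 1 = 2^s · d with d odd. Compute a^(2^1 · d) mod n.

20997

n − 1 = 32760 = 2^3 · 4095, so s = 3 and d = 4095.
Repeated squaring mod 32761: 9819^1 ≡ 9819, 9819^2 ≡ 29899, 9819^4 ≡ 794, 9819^8 ≡ 7977, 9819^16 ≡ 10667, 9819^32 ≡ 5936, 9819^64 ≡ 18021, 9819^128 ≡ 29409, 9819^256 ≡ 31642, 9819^512 ≡ 7243, 9819^1024 ≡ 10688, 9819^2048 ≡ 28498.
4095 = 2048 + 1024 + 512 + 256 + 128 + 64 + 32 + 16 + 8 + 4 + 2 + 1, so 9819^4095 ≡ 28498·10688·7243·31642·29409·18021·5936·10667·7977·794·29899·9819 ≡ 10499 (mod 32761).
x_0 = 10499.
x_1 = 10499^2 mod 32761 = 20997.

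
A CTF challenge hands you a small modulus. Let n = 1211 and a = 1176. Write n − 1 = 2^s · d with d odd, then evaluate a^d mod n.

721

n − 1 = 1210 = 2^1 · 605, so s = 1 and d = 605.
1176^605 mod 1211 = 721.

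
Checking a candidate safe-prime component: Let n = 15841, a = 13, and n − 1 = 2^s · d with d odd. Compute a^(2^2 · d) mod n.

218

n − 1 = 15840 = 2^5 · 495, so s = 5 and d = 495.
Repeated squaring mod 15841: 13^1 ≡ 13, 13^2 ≡ 169, 13^4 ≡ 12720, 13^8 ≡ 14267, 13^16 ≡ 6280, 13^32 ≡ 10151, 13^64 ≡ 12937, 13^128 ≡ 5804, 13^256 ≡ 8450.
495 = 256 + 128 + 64 + 32 + 8 + 4 + 2 + 1, so 13^495 ≡ 8450·5804·12937·10151·14267·12720·169·13 ≡ 8896 (mod 15841).
x_0 = 8896.
x_1 = 8896^2 mod 15841 = 13021.
x_2 = 13021^2 mod 15841 = 218.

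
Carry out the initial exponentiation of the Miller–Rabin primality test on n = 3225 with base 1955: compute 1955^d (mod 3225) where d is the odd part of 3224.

1250

n − 1 = 3224 = 2^3 · 403, so s = 3 and d = 403.
Repeated squaring mod 3225: 1955^1 ≡ 1955, 1955^2 ≡ 400, 1955^4 ≡ 1975, 1955^8 ≡ 1600, 1955^16 ≡ 2575, 1955^32 ≡ 25, 1955^64 ≡ 625, 1955^128 ≡ 400, 1955^256 ≡ 1975.
403 = 256 + 128 + 16 + 2 + 1, so 1955^403 ≡ 1975·400·2575·400·1955 ≡ 1250 (mod 3225).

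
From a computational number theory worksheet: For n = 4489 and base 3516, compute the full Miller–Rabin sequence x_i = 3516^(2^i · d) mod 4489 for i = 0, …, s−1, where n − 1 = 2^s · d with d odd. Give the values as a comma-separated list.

n − 1 = 4488 = 2^3 · 561, so s = 3 and d = 561.
x_0 = 3516^561 mod 4489 = 4153.
x_1 = 4153^2 mod 4489 = 671.
x_2 = 671^2 mod 4489 = 1341.

4153, 671, 1341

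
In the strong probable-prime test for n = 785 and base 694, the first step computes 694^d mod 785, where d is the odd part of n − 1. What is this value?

254

n − 1 = 784 = 2^4 · 49, so s = 4 and d = 49.
Repeated squaring mod 785: 694^1 ≡ 694, 694^2 ≡ 431, 694^4 ≡ 501, 694^8 ≡ 586, 694^16 ≡ 351, 694^32 ≡ 741.
49 = 32 + 16 + 1, so 694^49 ≡ 741·351·694 ≡ 254 (mod 785).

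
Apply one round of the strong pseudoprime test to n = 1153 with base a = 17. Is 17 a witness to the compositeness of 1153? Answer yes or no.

no

n − 1 = 1152 = 2^7 · 9, so s = 7 and d = 9.
Repeated squaring mod 1153: 17^1 ≡ 17, 17^2 ≡ 289, 17^4 ≡ 505, 17^8 ≡ 212.
9 = 8 + 1, so 17^9 ≡ 212·17 ≡ 145 (mod 1153).
x_0 = 17^9 mod 1153 = 145.
x_0 is neither 1 nor 1152, so continue squaring.
x_1 = 145^2 mod 1153 = 271.
x_2 = 271^2 mod 1153 = 802.
x_3 = 802^2 mod 1153 = 983.
x_4 = 983^2 mod 1153 = 75.
x_5 = 75^2 mod 1153 = 1013.
x_6 = 1013^2 mod 1153 = 1152.
x_6 ≡ −1, so 17 is not a witness.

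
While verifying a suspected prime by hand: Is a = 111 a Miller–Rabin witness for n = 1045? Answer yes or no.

n − 1 = 1044 = 2^2 · 261, so s = 2 and d = 261.
Repeated squaring mod 1045: 111^1 ≡ 111, 111^2 ≡ 826, 111^4 ≡ 936, 111^8 ≡ 386, 111^16 ≡ 606, 111^32 ≡ 441, 111^64 ≡ 111, 111^128 ≡ 826, 111^256 ≡ 936.
261 = 256 + 4 + 1, so 111^261 ≡ 936·936·111 ≡ 1 (mod 1045).
x_0 = 111^261 mod 1045 = 1.
x_0 = 1, so 111 is not a witness.

no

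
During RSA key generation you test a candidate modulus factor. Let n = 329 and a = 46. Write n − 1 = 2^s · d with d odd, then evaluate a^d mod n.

93

n − 1 = 328 = 2^3 · 41, so s = 3 and d = 41.
Repeated squaring mod 329: 46^1 ≡ 46, 46^2 ≡ 142, 46^4 ≡ 95, 46^8 ≡ 142, 46^16 ≡ 95, 46^32 ≡ 142.
41 = 32 + 8 + 1, so 46^41 ≡ 142·142·46 ≡ 93 (mod 329).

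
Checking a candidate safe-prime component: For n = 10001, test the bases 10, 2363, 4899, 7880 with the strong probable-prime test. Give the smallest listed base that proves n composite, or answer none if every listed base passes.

2363

n − 1 = 10000 = 2^4 · 625, so s = 4 and d = 625.
Base 10: x_0 = 10^625 mod 10001 = 10. x_0 is neither 1 nor 10000, so continue squaring. x_1 = 10^2 mod 10001 = 100. x_2 = 100^2 mod 10001 = 10000. x_2 ≡ −1, so 10 is not a witness.
Base 2363: x_0 = 2363^625 mod 10001 = 9298. x_0 is neither 1 nor 10000, so continue squaring. x_1 = 9298^2 mod 10001 = 4160. x_2 = 4160^2 mod 10001 = 3870. x_3 = 3870^2 mod 10001 = 5403. Reached i = s−1 = 3 without hitting −1: 2363 is a Miller–Rabin witness and 10001 is composite.
Base 4899: x_0 = 4899^625 mod 10001 = 7235. x_0 is neither 1 nor 10000, so continue squaring. x_1 = 7235^2 mod 10001 = 9992. x_2 = 9992^2 mod 10001 = 81. x_3 = 81^2 mod 10001 = 6561. Reached i = s−1 = 3 without hitting −1: 4899 is a Miller–Rabin witness and 10001 is composite.
Base 7880: x_0 = 7880^625 mod 10001 = 2372. x_0 is neither 1 nor 10000, so continue squaring. x_1 = 2372^2 mod 10001 = 5822. x_2 = 5822^2 mod 10001 = 2295. x_3 = 2295^2 mod 10001 = 6499. Reached i = s−1 = 3 without hitting −1: 7880 is a Miller–Rabin witness and 10001 is composite.
The smallest witness among the given bases is 2363.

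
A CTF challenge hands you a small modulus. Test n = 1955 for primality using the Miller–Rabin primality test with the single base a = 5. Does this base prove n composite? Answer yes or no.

yes

n − 1 = 1954 = 2^1 · 977, so s = 1 and d = 977.
Repeated squaring mod 1955: 5^1 ≡ 5, 5^2 ≡ 25, 5^4 ≡ 625, 5^8 ≡ 1580, 5^16 ≡ 1820, 5^32 ≡ 630, 5^64 ≡ 35, 5^128 ≡ 1225, 5^256 ≡ 1140, 5^512 ≡ 1480.
977 = 512 + 256 + 128 + 64 + 16 + 1, so 5^977 ≡ 1480·1140·1225·35·1820·5 ≡ 770 (mod 1955).
x_0 = 5^977 mod 1955 = 770.
x_0 ∉ {1, 1954} and s = 1, so 5 is a Miller–Rabin witness and 1955 is composite.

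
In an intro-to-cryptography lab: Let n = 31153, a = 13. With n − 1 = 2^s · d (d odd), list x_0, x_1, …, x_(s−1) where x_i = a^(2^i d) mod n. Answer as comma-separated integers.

9246, 4684, 8144, 31152

n − 1 = 31152 = 2^4 · 1947, so s = 4 and d = 1947.
x_0 = 13^1947 mod 31153 = 9246.
x_1 = 9246^2 mod 31153 = 4684.
x_2 = 4684^2 mod 31153 = 8144.
x_3 = 8144^2 mod 31153 = 31152.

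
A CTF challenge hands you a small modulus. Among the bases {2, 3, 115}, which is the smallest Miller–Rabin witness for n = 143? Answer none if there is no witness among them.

2

n − 1 = 142 = 2^1 · 71, so s = 1 and d = 71.
Base 2: x_0 = 2^71 mod 143 = 46. x_0 ∉ {1, 142} and s = 1, so 2 is a Miller–Rabin witness and 143 is composite.
Base 3: x_0 = 3^71 mod 143 = 113. x_0 ∉ {1, 142} and s = 1, so 3 is a Miller–Rabin witness and 143 is composite.
Base 115: x_0 = 115^71 mod 143 = 71. x_0 ∉ {1, 142} and s = 1, so 115 is a Miller–Rabin witness and 143 is composite.
The smallest witness among the given bases is 2.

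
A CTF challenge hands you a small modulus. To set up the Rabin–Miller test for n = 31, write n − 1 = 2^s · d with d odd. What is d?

15

Halving: 30 → 15; 15 is odd.
So 30 = 2^1 · 15.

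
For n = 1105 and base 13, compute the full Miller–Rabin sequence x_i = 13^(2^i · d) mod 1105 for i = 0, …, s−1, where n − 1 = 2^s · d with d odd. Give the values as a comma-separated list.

13, 169, 936, 936

n − 1 = 1104 = 2^4 · 69, so s = 4 and d = 69.
x_0 = 13^69 mod 1105 = 13.
x_1 = 13^2 mod 1105 = 169.
x_2 = 169^2 mod 1105 = 936.
x_3 = 936^2 mod 1105 = 936.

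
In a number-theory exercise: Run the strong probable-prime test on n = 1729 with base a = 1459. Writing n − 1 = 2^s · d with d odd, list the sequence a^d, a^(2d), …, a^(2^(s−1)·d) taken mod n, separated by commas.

n − 1 = 1728 = 2^6 · 27, so s = 6 and d = 27.
x_0 = 1459^27 mod 1729 = 664.
x_1 = 664^2 mod 1729 = 1.
x_2 = 1^2 mod 1729 = 1.
x_3 = 1^2 mod 1729 = 1.
x_4 = 1^2 mod 1729 = 1.
x_5 = 1^2 mod 1729 = 1.

664, 1, 1, 1, 1, 1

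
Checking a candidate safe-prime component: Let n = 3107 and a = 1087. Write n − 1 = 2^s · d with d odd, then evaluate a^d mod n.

n − 1 = 3106 = 2^1 · 1553, so s = 1 and d = 1553.
1087^1553 mod 3107 = 814.

814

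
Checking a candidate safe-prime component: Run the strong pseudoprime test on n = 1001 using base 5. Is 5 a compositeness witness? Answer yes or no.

yes

n − 1 = 1000 = 2^3 · 125, so s = 3 and d = 125.
x_0 = 5^125 mod 1001 = 122.
x_0 is neither 1 nor 1000, so continue squaring.
x_1 = 122^2 mod 1001 = 870.
x_2 = 870^2 mod 1001 = 144.
Reached i = s−1 = 2 without hitting −1: 5 is a Miller–Rabin witness and 1001 is composite.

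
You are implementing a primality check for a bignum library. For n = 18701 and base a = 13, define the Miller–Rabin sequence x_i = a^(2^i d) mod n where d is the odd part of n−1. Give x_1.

n − 1 = 18700 = 2^2 · 4675, so s = 2 and d = 4675.
x_0 = 13^4675 mod 18701 = 2276.
x_1 = 2276^2 mod 18701 = 18700.

18700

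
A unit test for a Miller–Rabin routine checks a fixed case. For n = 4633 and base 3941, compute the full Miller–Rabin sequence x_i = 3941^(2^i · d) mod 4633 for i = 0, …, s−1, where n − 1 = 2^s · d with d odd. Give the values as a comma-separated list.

3108, 4492, 1349

n − 1 = 4632 = 2^3 · 579, so s = 3 and d = 579.
x_0 = 3941^579 mod 4633 = 3108.
x_1 = 3108^2 mod 4633 = 4492.
x_2 = 4492^2 mod 4633 = 1349.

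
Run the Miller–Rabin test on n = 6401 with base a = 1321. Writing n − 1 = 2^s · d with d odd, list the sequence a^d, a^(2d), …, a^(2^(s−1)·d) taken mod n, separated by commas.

5539, 528, 3541, 5523, 2764, 3303, 2505, 2045

n − 1 = 6400 = 2^8 · 25, so s = 8 and d = 25.
x_0 = 1321^25 mod 6401 = 5539.
x_1 = 5539^2 mod 6401 = 528.
x_2 = 528^2 mod 6401 = 3541.
x_3 = 3541^2 mod 6401 = 5523.
x_4 = 5523^2 mod 6401 = 2764.
x_5 = 2764^2 mod 6401 = 3303.
x_6 = 3303^2 mod 6401 = 2505.
x_7 = 2505^2 mod 6401 = 2045.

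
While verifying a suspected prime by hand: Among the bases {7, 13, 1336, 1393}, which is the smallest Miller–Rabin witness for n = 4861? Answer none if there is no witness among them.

none

n − 1 = 4860 = 2^2 · 1215, so s = 2 and d = 1215.
Base 7: x_0 = 7^1215 mod 4861 = 493. x_0 is neither 1 nor 4860, so continue squaring. x_1 = 493^2 mod 4861 = 4860. x_1 ≡ −1, so 7 is not a witness.
Base 13: x_0 = 13^1215 mod 4861 = 1. x_0 = 1, so 13 is not a witness.
Base 1336: x_0 = 1336^1215 mod 4861 = 493. x_0 is neither 1 nor 4860, so continue squaring. x_1 = 493^2 mod 4861 = 4860. x_1 ≡ −1, so 1336 is not a witness.
Base 1393: x_0 = 1393^1215 mod 4861 = 1. x_0 = 1, so 1393 is not a witness.
No listed base is a witness for 4861.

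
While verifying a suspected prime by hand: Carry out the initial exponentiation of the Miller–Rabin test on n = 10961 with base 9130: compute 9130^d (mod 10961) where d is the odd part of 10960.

n − 1 = 10960 = 2^4 · 685, so s = 4 and d = 685.
9130^685 mod 10961 = 9673.

9673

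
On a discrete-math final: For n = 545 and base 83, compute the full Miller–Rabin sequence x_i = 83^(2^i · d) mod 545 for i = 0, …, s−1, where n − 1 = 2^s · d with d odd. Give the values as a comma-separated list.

n − 1 = 544 = 2^5 · 17, so s = 5 and d = 17.
x_0 = 83^17 mod 545 = 363.
x_1 = 363^2 mod 545 = 424.
x_2 = 424^2 mod 545 = 471.
x_3 = 471^2 mod 545 = 26.
x_4 = 26^2 mod 545 = 131.

363, 424, 471, 26, 131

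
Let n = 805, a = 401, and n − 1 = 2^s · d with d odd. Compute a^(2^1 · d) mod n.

351

n − 1 = 804 = 2^2 · 201, so s = 2 and d = 201.
Repeated squaring mod 805: 401^1 ≡ 401, 401^2 ≡ 606, 401^4 ≡ 156, 401^8 ≡ 186, 401^16 ≡ 786, 401^32 ≡ 361, 401^64 ≡ 716, 401^128 ≡ 676.
201 = 128 + 64 + 8 + 1, so 401^201 ≡ 676·716·186·401 ≡ 701 (mod 805).
x_0 = 701.
x_1 = 701^2 mod 805 = 351.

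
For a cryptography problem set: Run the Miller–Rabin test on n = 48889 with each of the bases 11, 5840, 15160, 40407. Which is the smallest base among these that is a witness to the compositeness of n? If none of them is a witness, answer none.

n − 1 = 48888 = 2^3 · 6111, so s = 3 and d = 6111.
Base 11: x_0 = 11^6111 mod 48889 = 48888. x_0 = 48888 ≡ −1, so 11 is not a witness.
Base 5840: x_0 = 5840^6111 mod 48889 = 14148. x_0 is neither 1 nor 48888, so continue squaring. x_1 = 14148^2 mod 48889 = 14338. x_2 = 14338^2 mod 48889 = 48888. x_2 ≡ −1, so 5840 is not a witness.
Base 15160: x_0 = 15160^6111 mod 48889 = 48888. x_0 = 48888 ≡ −1, so 15160 is not a witness.
Base 40407: x_0 = 40407^6111 mod 48889 = 14148. x_0 is neither 1 nor 48888, so continue squaring. x_1 = 14148^2 mod 48889 = 14338. x_2 = 14338^2 mod 48889 = 48888. x_2 ≡ −1, so 40407 is not a witness.
No listed base is a witness for 48889.

none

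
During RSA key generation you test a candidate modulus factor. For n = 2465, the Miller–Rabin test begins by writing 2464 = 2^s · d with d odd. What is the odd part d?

77

Halving: 2464 → 1232 → 616 → 308 → 154 → 77; 77 is odd.
So 2464 = 2^5 · 77.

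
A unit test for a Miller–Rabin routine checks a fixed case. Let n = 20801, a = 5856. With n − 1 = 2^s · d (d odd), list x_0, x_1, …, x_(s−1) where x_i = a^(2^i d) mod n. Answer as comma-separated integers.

4148, 3477, 4148, 3477, 4148, 3477

n − 1 = 20800 = 2^6 · 325, so s = 6 and d = 325.
x_0 = 5856^325 mod 20801 = 4148.
x_1 = 4148^2 mod 20801 = 3477.
x_2 = 3477^2 mod 20801 = 4148.
x_3 = 4148^2 mod 20801 = 3477.
x_4 = 3477^2 mod 20801 = 4148.
x_5 = 4148^2 mod 20801 = 3477.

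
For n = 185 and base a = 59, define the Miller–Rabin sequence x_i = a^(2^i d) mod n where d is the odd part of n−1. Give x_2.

n − 1 = 184 = 2^3 · 23, so s = 3 and d = 23.
Repeated squaring mod 185: 59^1 ≡ 59, 59^2 ≡ 151, 59^4 ≡ 46, 59^8 ≡ 81, 59^16 ≡ 86.
23 = 16 + 4 + 2 + 1, so 59^23 ≡ 86·46·151·59 ≡ 24 (mod 185).
x_0 = 24.
x_1 = 24^2 mod 185 = 21.
x_2 = 21^2 mod 185 = 71.

71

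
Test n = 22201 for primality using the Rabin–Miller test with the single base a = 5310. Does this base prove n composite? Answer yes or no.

n − 1 = 22200 = 2^3 · 2775, so s = 3 and d = 2775.
By repeated squaring, 5310^2775 ≡ 2981 (mod 22201).
x_0 = 5310^2775 mod 22201 = 2981.
x_0 is neither 1 nor 22200, so continue squaring.
x_1 = 2981^2 mod 22201 = 5961.
x_2 = 5961^2 mod 22201 = 11921.
Reached i = s−1 = 2 without hitting −1: 5310 is a Miller–Rabin witness and 22201 is composite.

yes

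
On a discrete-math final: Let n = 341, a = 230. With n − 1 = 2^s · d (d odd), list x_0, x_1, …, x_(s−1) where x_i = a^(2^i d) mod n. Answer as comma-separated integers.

n − 1 = 340 = 2^2 · 85, so s = 2 and d = 85.
x_0 = 230^85 mod 341 = 274.
x_1 = 274^2 mod 341 = 56.

274, 56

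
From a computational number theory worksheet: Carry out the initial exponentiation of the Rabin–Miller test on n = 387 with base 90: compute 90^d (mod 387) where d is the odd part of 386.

342

n − 1 = 386 = 2^1 · 193, so s = 1 and d = 193.
90^193 mod 387 = 342.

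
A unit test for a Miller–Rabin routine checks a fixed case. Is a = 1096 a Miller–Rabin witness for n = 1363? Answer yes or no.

yes

n − 1 = 1362 = 2^1 · 681, so s = 1 and d = 681.
Repeated squaring mod 1363: 1096^1 ≡ 1096, 1096^2 ≡ 413, 1096^4 ≡ 194, 1096^8 ≡ 835, 1096^16 ≡ 732, 1096^32 ≡ 165, 1096^64 ≡ 1328, 1096^128 ≡ 1225, 1096^256 ≡ 1325, 1096^512 ≡ 81.
681 = 512 + 128 + 32 + 8 + 1, so 1096^681 ≡ 81·1225·165·835·1096 ≡ 703 (mod 1363).
x_0 = 1096^681 mod 1363 = 703.
x_0 ∉ {1, 1362} and s = 1, so 1096 is a Miller–Rabin witness and 1363 is composite.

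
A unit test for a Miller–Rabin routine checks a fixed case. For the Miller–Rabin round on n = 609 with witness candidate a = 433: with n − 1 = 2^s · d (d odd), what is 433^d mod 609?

n − 1 = 608 = 2^5 · 19, so s = 5 and d = 19.
Repeated squaring mod 609: 433^1 ≡ 433, 433^2 ≡ 526, 433^4 ≡ 190, 433^8 ≡ 169, 433^16 ≡ 547.
19 = 16 + 2 + 1, so 433^19 ≡ 547·526·433 ≡ 496 (mod 609).

496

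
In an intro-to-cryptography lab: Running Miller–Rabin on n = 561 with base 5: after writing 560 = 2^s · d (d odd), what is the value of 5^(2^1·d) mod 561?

529

n − 1 = 560 = 2^4 · 35, so s = 4 and d = 35.
Repeated squaring mod 561: 5^1 ≡ 5, 5^2 ≡ 25, 5^4 ≡ 64, 5^8 ≡ 169, 5^16 ≡ 511, 5^32 ≡ 256.
35 = 32 + 2 + 1, so 5^35 ≡ 256·25·5 ≡ 23 (mod 561).
x_0 = 23.
x_1 = 23^2 mod 561 = 529.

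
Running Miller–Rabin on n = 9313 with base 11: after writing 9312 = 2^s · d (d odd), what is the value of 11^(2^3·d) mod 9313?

n − 1 = 9312 = 2^5 · 291, so s = 5 and d = 291.
x_0 = 11^291 mod 9313 = 378.
x_1 = 378^2 mod 9313 = 3189.
x_2 = 3189^2 mod 9313 = 9238.
x_3 = 9238^2 mod 9313 = 5625.

5625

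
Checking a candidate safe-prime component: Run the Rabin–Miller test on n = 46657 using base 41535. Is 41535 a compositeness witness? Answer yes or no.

yes

n − 1 = 46656 = 2^6 · 729, so s = 6 and d = 729.
x_0 = 41535^729 mod 46657 = 34853.
x_0 is neither 1 nor 46656, so continue squaring.
x_1 = 34853^2 mod 46657 = 16614.
x_2 = 16614^2 mod 46657 = 2184.
x_3 = 2184^2 mod 46657 = 10842.
x_4 = 10842^2 mod 46657 = 19981.
x_5 = 19981^2 mod 46657 = 43069.
Reached i = s−1 = 5 without hitting −1: 41535 is a Miller–Rabin witness and 46657 is composite.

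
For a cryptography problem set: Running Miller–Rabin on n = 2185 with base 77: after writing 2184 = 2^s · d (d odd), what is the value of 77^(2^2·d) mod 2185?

1616

n − 1 = 2184 = 2^3 · 273, so s = 3 and d = 273.
x_0 = 77^273 mod 2185 = 837.
x_1 = 837^2 mod 2185 = 1369.
x_2 = 1369^2 mod 2185 = 1616.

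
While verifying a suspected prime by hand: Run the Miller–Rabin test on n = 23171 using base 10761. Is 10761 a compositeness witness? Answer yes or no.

n − 1 = 23170 = 2^1 · 11585, so s = 1 and d = 11585.
x_0 = 10761^11585 mod 23171 = 11356.
x_0 ∉ {1, 23170} and s = 1, so 10761 is a Miller–Rabin witness and 23171 is composite.

yes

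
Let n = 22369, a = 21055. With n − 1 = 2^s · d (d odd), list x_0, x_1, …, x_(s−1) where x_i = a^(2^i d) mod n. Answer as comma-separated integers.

n − 1 = 22368 = 2^5 · 699, so s = 5 and d = 699.
x_0 = 21055^699 mod 22369 = 6909.
x_1 = 6909^2 mod 22369 = 21204.
x_2 = 21204^2 mod 22369 = 15085.
x_3 = 15085^2 mod 22369 = 19757.
x_4 = 19757^2 mod 22369 = 22368.

6909, 21204, 15085, 19757, 22368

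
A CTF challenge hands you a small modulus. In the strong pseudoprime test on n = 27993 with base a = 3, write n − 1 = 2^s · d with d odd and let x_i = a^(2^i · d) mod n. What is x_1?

24138

n − 1 = 27992 = 2^3 · 3499, so s = 3 and d = 3499.
x_0 = 3^3499 mod 27993 = 24006.
x_1 = 24006^2 mod 27993 = 24138.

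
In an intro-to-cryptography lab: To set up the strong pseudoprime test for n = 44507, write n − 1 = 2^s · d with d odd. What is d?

22253

Halving: 44506 → 22253; 22253 is odd.
So 44506 = 2^1 · 22253.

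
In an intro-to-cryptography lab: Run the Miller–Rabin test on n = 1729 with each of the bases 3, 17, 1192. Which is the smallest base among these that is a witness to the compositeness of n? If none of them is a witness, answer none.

3

n − 1 = 1728 = 2^6 · 27, so s = 6 and d = 27.
Base 3: x_0 = 3^27 mod 1729 = 664. x_0 is neither 1 nor 1728, so continue squaring. x_1 = 664^2 mod 1729 = 1. x_1 = 1 but x_0 ≠ ±1, a nontrivial square root of 1 — 3 is a witness and 1729 is composite.
Base 17: x_0 = 17^27 mod 1729 = 818. x_0 is neither 1 nor 1728, so continue squaring. x_1 = 818^2 mod 1729 = 1. x_1 = 1 but x_0 ≠ ±1, a nontrivial square root of 1 — 17 is a witness and 1729 is composite.
Base 1192: x_0 = 1192^27 mod 1729 = 911. x_0 is neither 1 nor 1728, so continue squaring. x_1 = 911^2 mod 1729 = 1. x_1 = 1 but x_0 ≠ ±1, a nontrivial square root of 1 — 1192 is a witness and 1729 is composite.
The smallest witness among the given bases is 3.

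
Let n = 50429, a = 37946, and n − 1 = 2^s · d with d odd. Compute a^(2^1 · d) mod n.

n − 1 = 50428 = 2^2 · 12607, so s = 2 and d = 12607.
By repeated squaring, 37946^12607 ≡ 29948 (mod 50429).
x_0 = 29948.
x_1 = 29948^2 mod 50429 = 2939.

2939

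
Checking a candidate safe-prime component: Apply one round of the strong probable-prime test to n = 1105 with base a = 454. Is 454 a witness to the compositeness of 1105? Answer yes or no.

n − 1 = 1104 = 2^4 · 69, so s = 4 and d = 69.
By repeated squaring, 454^69 ≡ 649 (mod 1105).
x_0 = 454^69 mod 1105 = 649.
x_0 is neither 1 nor 1104, so continue squaring.
x_1 = 649^2 mod 1105 = 196.
x_2 = 196^2 mod 1105 = 846.
x_3 = 846^2 mod 1105 = 781.
Reached i = s−1 = 3 without hitting −1: 454 is a Miller–Rabin witness and 1105 is composite.

yes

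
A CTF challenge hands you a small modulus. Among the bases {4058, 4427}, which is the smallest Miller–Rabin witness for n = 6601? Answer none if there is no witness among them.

n − 1 = 6600 = 2^3 · 825, so s = 3 and d = 825.
Base 4058: x_0 = 4058^825 mod 6601 = 6600. x_0 = 6600 ≡ −1, so 4058 is not a witness.
Base 4427: x_0 = 4427^825 mod 6601 = 6600. x_0 = 6600 ≡ −1, so 4427 is not a witness.
No listed base is a witness for 6601.

none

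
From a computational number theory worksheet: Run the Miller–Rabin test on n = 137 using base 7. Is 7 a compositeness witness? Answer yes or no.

no

n − 1 = 136 = 2^3 · 17, so s = 3 and d = 17.
x_0 = 7^17 mod 137 = 100.
x_0 is neither 1 nor 136, so continue squaring.
x_1 = 100^2 mod 137 = 136.
x_1 ≡ −1, so 7 is not a witness.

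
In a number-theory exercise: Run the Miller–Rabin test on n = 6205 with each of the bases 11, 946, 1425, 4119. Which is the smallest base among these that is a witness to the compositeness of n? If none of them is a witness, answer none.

11

n − 1 = 6204 = 2^2 · 1551, so s = 2 and d = 1551.
Base 11: x_0 = 11^1551 mod 6205 = 5896. x_0 is neither 1 nor 6204, so continue squaring. x_1 = 5896^2 mod 6205 = 2406. Reached i = s−1 = 1 without hitting −1: 11 is a Miller–Rabin witness and 6205 is composite.
Base 946: x_0 = 946^1551 mod 6205 = 4791. x_0 is neither 1 nor 6204, so continue squaring. x_1 = 4791^2 mod 6205 = 1386. Reached i = s−1 = 1 without hitting −1: 946 is a Miller–Rabin witness and 6205 is composite.
Base 1425: x_0 = 1425^1551 mod 6205 = 4210. x_0 is neither 1 nor 6204, so continue squaring. x_1 = 4210^2 mod 6205 = 2620. Reached i = s−1 = 1 without hitting −1: 1425 is a Miller–Rabin witness and 6205 is composite.
Base 4119: x_0 = 4119^1551 mod 6205 = 3424. x_0 is neither 1 nor 6204, so continue squaring. x_1 = 3424^2 mod 6205 = 2531. Reached i = s−1 = 1 without hitting −1: 4119 is a Miller–Rabin witness and 6205 is composite.
The smallest witness among the given bases is 11.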